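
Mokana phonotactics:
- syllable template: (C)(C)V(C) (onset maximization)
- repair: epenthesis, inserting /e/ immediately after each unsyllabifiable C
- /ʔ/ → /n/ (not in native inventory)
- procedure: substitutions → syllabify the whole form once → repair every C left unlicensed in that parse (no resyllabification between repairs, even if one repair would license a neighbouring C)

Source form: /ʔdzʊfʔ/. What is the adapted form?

Substitution: /ʔ/ → /n/, giving /ndzʊfn/.
Syllabifying with onset maximization leaves /n/, /n/ stranded (at most one coda consonant is licensed; onsets may contain at most 2 consonants).
Each unlicensed consonant becomes the onset of a new syllable: /n/ → /ne/, /n/ → /ne/.

nedzʊfne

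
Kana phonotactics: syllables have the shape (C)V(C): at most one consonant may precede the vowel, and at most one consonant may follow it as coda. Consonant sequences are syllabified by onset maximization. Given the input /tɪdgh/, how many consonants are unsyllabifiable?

2

Syllabifying with onset maximization leaves /g/, /h/ stranded (at most one coda consonant is licensed; onsets are limited to one consonant).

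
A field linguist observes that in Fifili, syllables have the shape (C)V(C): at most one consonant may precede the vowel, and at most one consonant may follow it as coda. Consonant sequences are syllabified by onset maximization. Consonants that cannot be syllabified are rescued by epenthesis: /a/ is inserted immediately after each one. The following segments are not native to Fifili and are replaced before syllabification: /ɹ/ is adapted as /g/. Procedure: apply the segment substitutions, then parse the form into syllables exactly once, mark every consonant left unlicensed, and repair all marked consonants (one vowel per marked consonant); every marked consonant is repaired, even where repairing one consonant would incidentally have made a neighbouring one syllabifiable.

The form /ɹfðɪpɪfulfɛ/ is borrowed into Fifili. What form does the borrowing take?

gafaðɪpɪfulfɛ

Substitution: /ɹ/ → /g/, giving /gfðɪpɪfulfɛ/.
The consonants /g/, /f/ cannot be parsed into a legal (C)V(C) syllable (at most one coda consonant is licensed; onsets are limited to one consonant).
Epenthesis after each stranded consonant: /g/ → /ga/, /f/ → /fa/.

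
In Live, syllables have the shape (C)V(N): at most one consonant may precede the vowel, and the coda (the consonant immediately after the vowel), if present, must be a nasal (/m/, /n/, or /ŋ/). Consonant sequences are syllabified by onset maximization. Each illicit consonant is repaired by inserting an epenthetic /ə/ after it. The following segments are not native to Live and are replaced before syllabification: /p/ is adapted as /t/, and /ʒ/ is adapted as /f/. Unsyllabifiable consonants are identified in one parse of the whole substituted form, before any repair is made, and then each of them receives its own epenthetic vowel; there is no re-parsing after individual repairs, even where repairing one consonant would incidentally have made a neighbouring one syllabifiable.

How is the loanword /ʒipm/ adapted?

fitəmə

Substitution: /ʒ/ → /f/, /p/ → /t/, giving /fitm/.
The consonants /t/, /m/ cannot be parsed into a legal (C)V(N) syllable (only a nasal (/m/, /n/, or /ŋ/) is licensed in coda position; onsets are limited to one consonant).
Epenthesis after each stranded consonant: /t/ → /tə/, /m/ → /mə/.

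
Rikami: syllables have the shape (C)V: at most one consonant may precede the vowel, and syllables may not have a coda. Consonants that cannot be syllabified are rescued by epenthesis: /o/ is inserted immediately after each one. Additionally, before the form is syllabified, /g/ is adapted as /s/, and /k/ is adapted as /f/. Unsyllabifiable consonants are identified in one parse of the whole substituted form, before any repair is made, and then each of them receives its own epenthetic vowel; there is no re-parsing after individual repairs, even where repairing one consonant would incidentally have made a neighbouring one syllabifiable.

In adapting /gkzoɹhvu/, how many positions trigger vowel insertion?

4

After substitution the input is /sfzoɹhvu/.
The unsyllabifiable consonants are /s/, /f/, /ɹ/, /h/; each receives one epenthetic vowel.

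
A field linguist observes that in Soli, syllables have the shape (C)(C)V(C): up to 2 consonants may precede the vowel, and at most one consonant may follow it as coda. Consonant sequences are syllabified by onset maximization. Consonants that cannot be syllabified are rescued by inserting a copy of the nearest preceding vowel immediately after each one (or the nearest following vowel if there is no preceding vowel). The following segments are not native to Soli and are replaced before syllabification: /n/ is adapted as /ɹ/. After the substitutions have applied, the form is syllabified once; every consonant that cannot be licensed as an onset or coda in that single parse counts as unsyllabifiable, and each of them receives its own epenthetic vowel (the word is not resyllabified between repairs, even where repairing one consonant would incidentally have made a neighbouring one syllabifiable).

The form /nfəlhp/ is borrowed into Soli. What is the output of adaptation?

ɹfəlhəpə

Substitution: /n/ → /ɹ/, giving /ɹfəlhp/.
Under (C)(C)V(C), the unsyllabifiable consonants are /h/, /p/ (at most one coda consonant is licensed; onsets may contain at most 2 consonants).
Each unlicensed consonant becomes the onset of a new syllable: /h/ → /hə/, /p/ → /pə/.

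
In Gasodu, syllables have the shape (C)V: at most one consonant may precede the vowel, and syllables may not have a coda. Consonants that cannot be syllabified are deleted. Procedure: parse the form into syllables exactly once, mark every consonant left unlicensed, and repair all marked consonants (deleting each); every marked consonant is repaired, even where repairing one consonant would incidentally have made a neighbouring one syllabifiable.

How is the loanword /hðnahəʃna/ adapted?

nahəna

Syllabifying with onset maximization leaves /h/, /ð/, /ʃ/ stranded (no codas are permitted; onsets are limited to one consonant).
Each unlicensed consonant is deleted: /h/, /ð/, /ʃ/.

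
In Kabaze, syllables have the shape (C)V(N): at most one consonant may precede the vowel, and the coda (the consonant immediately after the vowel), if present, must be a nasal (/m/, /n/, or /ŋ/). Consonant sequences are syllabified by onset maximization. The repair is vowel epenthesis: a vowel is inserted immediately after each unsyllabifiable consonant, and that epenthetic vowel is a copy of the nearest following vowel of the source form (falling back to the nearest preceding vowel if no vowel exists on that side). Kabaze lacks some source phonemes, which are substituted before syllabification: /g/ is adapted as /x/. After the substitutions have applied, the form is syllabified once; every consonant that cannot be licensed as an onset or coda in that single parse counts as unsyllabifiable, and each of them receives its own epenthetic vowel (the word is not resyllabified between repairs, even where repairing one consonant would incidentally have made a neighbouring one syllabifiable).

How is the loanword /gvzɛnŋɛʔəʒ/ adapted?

Substitution: /g/ → /x/, giving /xvzɛnŋɛʔəʒ/.
The consonants /x/, /v/, /ʒ/ cannot be parsed into a legal (C)V(N) syllable (only a nasal (/m/, /n/, or /ŋ/) is licensed in coda position; onsets are limited to one consonant).
Inserting the epenthetic vowel yields /x/ → /xɛ/, /v/ → /vɛ/, /ʒ/ → /ʒə/.

xɛvɛzɛnŋɛʔəʒə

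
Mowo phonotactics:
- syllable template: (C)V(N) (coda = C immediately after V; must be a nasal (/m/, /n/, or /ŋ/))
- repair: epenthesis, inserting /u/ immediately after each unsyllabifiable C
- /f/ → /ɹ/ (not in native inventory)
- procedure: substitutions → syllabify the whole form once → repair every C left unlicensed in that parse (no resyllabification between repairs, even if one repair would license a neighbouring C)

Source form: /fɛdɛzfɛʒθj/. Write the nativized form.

Substitution: /f/ → /ɹ/, giving /ɹɛdɛzɹɛʒθj/.
Under (C)V(N), the unsyllabifiable consonants are /z/, /ʒ/, /θ/, /j/ (only a nasal (/m/, /n/, or /ŋ/) is licensed in coda position; onsets are limited to one consonant).
Inserting the epenthetic vowel yields /z/ → /zu/, /ʒ/ → /ʒu/, /θ/ → /θu/, /j/ → /ju/.

ɹɛdɛzuɹɛʒuθuju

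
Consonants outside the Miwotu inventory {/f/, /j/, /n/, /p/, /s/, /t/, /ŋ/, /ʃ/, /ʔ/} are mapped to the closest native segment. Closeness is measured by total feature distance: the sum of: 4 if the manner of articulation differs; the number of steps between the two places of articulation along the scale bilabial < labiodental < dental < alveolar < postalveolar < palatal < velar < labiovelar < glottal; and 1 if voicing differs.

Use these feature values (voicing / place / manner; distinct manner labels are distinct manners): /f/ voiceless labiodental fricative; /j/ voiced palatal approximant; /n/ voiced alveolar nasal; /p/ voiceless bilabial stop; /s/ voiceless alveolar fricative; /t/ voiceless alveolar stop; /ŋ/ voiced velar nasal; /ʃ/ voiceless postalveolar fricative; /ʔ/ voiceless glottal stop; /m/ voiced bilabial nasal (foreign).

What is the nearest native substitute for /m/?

/n/ is closest: same manner (nasal), place distance 3 (bilabial→alveolar), same voicing; total 3. Next closest is /p/ at distance 5.

n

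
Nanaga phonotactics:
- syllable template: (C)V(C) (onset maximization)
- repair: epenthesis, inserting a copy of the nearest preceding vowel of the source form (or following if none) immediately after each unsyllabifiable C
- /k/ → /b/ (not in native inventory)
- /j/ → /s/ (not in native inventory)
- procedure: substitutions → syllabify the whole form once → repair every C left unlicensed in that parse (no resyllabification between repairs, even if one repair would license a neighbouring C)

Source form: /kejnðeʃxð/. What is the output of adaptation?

besneðeʃxeðe

Substitution: /k/ → /b/, /j/ → /s/, giving /besnðeʃxð/.
Under (C)V(C), the unsyllabifiable consonants are /n/, /x/, /ð/ (at most one coda consonant is licensed; onsets are limited to one consonant).
Each unlicensed consonant becomes the onset of a new syllable: /n/ → /ne/, /x/ → /xe/, /ð/ → /ðe/.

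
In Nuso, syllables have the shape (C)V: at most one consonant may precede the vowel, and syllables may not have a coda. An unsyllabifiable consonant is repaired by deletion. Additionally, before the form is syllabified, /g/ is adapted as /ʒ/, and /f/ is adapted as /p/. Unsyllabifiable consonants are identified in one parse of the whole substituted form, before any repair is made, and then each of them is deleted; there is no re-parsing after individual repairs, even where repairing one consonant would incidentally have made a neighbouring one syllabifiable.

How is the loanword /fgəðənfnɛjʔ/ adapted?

ʒəðənɛ

Substitution: /f/ → /p/, /g/ → /ʒ/, giving /pʒəðənpnɛjʔ/.
Under (C)V, the unsyllabifiable consonants are /p/, /n/, /p/, /j/, /ʔ/ (no codas are permitted; onsets are limited to one consonant).
Each unlicensed consonant is deleted: /p/, /n/, /p/, /j/, /ʔ/.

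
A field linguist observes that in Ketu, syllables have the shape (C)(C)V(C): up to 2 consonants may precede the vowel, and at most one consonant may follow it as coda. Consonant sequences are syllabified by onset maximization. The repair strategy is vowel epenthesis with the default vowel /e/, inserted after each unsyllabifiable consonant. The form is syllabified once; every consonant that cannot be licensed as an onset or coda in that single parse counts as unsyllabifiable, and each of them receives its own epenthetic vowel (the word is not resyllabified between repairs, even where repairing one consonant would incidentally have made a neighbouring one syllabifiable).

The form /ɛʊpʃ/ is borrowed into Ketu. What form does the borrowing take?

Under (C)(C)V(C), the unsyllabifiable consonants are /ʃ/ (at most one coda consonant is licensed; onsets may contain at most 2 consonants).
Inserting the epenthetic vowel yields /ʃ/ → /ʃe/.

ɛʊpʃe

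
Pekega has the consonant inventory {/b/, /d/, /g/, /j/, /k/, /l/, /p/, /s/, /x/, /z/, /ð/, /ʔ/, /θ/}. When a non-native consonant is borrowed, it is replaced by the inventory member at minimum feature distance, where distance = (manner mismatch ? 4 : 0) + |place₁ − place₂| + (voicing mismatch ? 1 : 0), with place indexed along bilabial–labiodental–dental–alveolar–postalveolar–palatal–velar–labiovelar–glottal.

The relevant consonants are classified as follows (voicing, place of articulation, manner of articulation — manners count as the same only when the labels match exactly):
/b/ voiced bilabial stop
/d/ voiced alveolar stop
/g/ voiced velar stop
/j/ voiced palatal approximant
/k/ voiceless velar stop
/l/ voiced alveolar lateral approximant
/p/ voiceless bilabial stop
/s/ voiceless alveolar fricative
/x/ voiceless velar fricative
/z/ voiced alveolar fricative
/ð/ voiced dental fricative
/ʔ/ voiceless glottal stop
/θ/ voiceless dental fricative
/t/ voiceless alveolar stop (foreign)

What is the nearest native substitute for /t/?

/d/ is closest: same manner (stop), place distance 0 (alveolar→alveolar), voicing differs (+1); total 1. Next closest is /k/ at distance 3.

d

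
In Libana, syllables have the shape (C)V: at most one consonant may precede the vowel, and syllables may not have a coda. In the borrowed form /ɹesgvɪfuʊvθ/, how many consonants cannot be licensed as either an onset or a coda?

The consonants /s/, /g/, /v/, /θ/ cannot be parsed into a legal (C)V syllable (no codas are permitted; onsets are limited to one consonant).

4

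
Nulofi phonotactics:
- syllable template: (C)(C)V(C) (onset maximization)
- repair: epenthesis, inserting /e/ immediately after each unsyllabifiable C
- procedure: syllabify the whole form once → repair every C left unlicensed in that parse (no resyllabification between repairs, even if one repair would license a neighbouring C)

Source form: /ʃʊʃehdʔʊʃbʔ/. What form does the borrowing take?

Under (C)(C)V(C), the unsyllabifiable consonants are /b/, /ʔ/ (at most one coda consonant is licensed; onsets may contain at most 2 consonants).
Inserting the epenthetic vowel yields /b/ → /be/, /ʔ/ → /ʔe/.

ʃʊʃehdʔʊʃbeʔe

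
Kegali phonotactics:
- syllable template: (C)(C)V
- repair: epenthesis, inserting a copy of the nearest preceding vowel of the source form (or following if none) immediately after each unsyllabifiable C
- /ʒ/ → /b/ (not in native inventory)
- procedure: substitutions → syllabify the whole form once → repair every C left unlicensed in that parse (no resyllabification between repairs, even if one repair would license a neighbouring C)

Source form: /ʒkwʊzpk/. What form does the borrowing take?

bʊkwʊzʊpʊkʊ

Substitution: /ʒ/ → /b/, giving /bkwʊzpk/.
The consonants /b/, /z/, /p/, /k/ cannot be parsed into a legal (C)(C)V syllable (no codas are permitted; onsets may contain at most 2 consonants).
Inserting the epenthetic vowel yields /b/ → /bʊ/, /z/ → /zʊ/, /p/ → /pʊ/, /k/ → /kʊ/.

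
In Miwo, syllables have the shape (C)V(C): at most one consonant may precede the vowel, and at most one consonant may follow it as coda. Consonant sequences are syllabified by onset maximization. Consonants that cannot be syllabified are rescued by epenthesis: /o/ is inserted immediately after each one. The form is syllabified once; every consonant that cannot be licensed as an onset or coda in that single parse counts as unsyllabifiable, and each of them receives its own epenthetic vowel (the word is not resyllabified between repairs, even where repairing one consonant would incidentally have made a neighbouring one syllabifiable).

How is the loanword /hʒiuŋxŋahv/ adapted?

hoʒiuŋxoŋahvo

The consonants /h/, /x/, /v/ cannot be parsed into a legal (C)V(C) syllable (at most one coda consonant is licensed; onsets are limited to one consonant).
Epenthesis after each stranded consonant: /h/ → /ho/, /x/ → /xo/, /v/ → /vo/.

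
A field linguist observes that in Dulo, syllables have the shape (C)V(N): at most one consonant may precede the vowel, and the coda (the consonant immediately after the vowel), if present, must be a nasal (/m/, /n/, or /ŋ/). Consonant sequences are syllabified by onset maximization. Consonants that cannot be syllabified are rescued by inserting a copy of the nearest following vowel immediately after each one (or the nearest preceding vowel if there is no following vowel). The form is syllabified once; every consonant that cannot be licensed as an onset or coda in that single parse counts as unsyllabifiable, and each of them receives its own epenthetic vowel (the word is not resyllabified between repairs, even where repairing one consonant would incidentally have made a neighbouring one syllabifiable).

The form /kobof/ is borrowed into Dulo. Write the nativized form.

kobofo

The consonants /f/ cannot be parsed into a legal (C)V(N) syllable (only a nasal (/m/, /n/, or /ŋ/) is licensed in coda position; onsets are limited to one consonant).
Inserting the epenthetic vowel yields /f/ → /fo/.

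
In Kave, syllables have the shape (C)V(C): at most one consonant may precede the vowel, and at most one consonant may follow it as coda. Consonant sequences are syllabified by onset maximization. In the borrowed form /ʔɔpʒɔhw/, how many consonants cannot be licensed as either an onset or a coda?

The consonants /w/ cannot be parsed into a legal (C)V(C) syllable (at most one coda consonant is licensed; onsets are limited to one consonant).

1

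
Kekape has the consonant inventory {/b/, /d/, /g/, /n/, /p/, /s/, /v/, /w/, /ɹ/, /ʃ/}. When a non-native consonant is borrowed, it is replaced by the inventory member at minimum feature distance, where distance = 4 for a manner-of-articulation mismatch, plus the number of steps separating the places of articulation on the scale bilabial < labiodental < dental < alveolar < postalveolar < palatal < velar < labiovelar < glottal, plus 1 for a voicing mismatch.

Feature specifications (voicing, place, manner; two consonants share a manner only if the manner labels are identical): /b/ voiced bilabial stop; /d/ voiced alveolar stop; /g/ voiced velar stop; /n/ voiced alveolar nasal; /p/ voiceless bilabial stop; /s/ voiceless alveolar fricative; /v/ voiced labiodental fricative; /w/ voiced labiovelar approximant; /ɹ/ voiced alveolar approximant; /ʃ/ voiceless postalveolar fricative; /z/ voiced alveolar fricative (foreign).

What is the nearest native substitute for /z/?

/s/ is closest: same manner (fricative), place distance 0 (alveolar→alveolar), voicing differs (+1); total 1. Next closest is /v/ at distance 2.

s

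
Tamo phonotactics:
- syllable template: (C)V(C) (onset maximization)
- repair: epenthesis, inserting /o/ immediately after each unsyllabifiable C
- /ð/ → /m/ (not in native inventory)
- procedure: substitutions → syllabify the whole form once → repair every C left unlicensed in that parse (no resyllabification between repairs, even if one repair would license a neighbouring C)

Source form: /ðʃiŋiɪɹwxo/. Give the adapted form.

Substitution: /ð/ → /m/, giving /mʃiŋiɪɹwxo/.
Syllabifying with onset maximization leaves /m/, /w/ stranded (at most one coda consonant is licensed; onsets are limited to one consonant).
Epenthesis after each stranded consonant: /m/ → /mo/, /w/ → /wo/.

moʃiŋiɪɹwoxo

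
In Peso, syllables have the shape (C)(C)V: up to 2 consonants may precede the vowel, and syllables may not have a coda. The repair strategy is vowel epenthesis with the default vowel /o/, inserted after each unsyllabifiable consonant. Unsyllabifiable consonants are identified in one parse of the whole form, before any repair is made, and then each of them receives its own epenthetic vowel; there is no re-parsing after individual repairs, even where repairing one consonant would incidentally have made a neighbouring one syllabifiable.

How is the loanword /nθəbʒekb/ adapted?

nθəbʒekobo

The consonants /k/, /b/ cannot be parsed into a legal (C)(C)V syllable (no codas are permitted; onsets may contain at most 2 consonants).
Each unlicensed consonant becomes the onset of a new syllable: /k/ → /ko/, /b/ → /bo/.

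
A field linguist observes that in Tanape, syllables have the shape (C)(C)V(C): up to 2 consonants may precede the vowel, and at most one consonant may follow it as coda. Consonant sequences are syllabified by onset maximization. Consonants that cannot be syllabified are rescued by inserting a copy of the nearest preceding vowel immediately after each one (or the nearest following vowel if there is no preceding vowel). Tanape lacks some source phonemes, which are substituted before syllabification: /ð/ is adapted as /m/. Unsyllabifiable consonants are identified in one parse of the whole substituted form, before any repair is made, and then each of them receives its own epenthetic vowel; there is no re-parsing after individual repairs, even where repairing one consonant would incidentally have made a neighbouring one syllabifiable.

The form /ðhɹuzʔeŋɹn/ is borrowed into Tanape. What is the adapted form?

muhɹuzʔeŋɹene

Substitution: /ð/ → /m/, giving /mhɹuzʔeŋɹn/.
The consonants /m/, /ɹ/, /n/ cannot be parsed into a legal (C)(C)V(C) syllable (at most one coda consonant is licensed; onsets may contain at most 2 consonants).
Inserting the epenthetic vowel yields /m/ → /mu/, /ɹ/ → /ɹe/, /n/ → /ne/.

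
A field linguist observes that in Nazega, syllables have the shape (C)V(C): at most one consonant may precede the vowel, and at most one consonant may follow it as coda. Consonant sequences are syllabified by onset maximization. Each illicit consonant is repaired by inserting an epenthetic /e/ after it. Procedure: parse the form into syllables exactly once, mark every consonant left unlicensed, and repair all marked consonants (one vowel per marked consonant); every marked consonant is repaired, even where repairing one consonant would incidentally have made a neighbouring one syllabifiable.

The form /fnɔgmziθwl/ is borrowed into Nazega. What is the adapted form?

fenɔgmeziθwele

The consonants /f/, /m/, /w/, /l/ cannot be parsed into a legal (C)V(C) syllable (at most one coda consonant is licensed; onsets are limited to one consonant).
Each unlicensed consonant becomes the onset of a new syllable: /f/ → /fe/, /m/ → /me/, /w/ → /we/, /l/ → /le/.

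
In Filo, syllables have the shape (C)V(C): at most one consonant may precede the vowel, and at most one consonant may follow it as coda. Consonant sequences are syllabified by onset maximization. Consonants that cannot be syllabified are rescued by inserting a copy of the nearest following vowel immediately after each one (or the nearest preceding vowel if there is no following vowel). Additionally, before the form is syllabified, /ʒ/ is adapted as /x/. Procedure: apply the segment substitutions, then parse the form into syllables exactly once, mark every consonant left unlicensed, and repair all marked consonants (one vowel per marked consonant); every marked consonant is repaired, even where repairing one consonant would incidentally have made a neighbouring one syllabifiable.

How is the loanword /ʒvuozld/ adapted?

xuvuozlodo

Substitution: /ʒ/ → /x/, giving /xvuozld/.
Syllabifying with onset maximization leaves /x/, /l/, /d/ stranded (at most one coda consonant is licensed; onsets are limited to one consonant).
Each unlicensed consonant becomes the onset of a new syllable: /x/ → /xu/, /l/ → /lo/, /d/ → /do/.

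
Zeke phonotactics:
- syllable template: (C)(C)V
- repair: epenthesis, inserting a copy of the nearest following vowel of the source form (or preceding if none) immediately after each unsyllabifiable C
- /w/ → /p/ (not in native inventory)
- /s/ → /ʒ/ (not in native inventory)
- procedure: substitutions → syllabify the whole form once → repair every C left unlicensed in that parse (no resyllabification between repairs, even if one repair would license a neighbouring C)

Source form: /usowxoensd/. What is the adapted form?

Substitution: /s/ → /ʒ/, /w/ → /p/, giving /uʒopxoenʒd/.
Under (C)(C)V, the unsyllabifiable consonants are /n/, /ʒ/, /d/ (no codas are permitted; onsets may contain at most 2 consonants).
Epenthesis after each stranded consonant: /n/ → /ne/, /ʒ/ → /ʒe/, /d/ → /de/.

uʒopxoeneʒede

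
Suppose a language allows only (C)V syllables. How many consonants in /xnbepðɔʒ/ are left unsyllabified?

Under (C)V, the unsyllabifiable consonants are /x/, /n/, /p/, /ʒ/ (no codas are permitted; onsets are limited to one consonant).

4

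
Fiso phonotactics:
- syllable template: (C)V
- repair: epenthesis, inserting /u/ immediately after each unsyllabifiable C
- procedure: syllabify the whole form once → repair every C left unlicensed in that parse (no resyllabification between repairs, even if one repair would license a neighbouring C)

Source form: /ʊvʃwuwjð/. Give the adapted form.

ʊvuʃuwuwujuðu

Syllabifying with onset maximization leaves /v/, /ʃ/, /w/, /j/, /ð/ stranded (no codas are permitted; onsets are limited to one consonant).
Epenthesis after each stranded consonant: /v/ → /vu/, /ʃ/ → /ʃu/, /w/ → /wu/, /j/ → /ju/, /ð/ → /ðu/.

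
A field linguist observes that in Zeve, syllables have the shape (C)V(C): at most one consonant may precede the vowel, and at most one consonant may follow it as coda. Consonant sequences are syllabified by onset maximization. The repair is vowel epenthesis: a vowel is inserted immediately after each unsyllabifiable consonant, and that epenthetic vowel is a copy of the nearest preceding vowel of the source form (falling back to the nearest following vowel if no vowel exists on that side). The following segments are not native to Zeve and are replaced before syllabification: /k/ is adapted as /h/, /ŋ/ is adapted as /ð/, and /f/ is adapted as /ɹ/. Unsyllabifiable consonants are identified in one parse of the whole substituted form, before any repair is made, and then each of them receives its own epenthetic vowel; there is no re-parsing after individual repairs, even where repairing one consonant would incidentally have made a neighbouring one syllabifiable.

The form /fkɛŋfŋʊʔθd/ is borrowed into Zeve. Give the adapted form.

Substitution: /f/ → /ɹ/, /k/ → /h/, /ŋ/ → /ð/, giving /ɹhɛðɹðʊʔθd/.
The consonants /ɹ/, /ɹ/, /θ/, /d/ cannot be parsed into a legal (C)V(C) syllable (at most one coda consonant is licensed; onsets are limited to one consonant).
Epenthesis after each stranded consonant: /ɹ/ → /ɹɛ/, /ɹ/ → /ɹɛ/, /θ/ → /θʊ/, /d/ → /dʊ/.

ɹɛhɛðɹɛðʊʔθʊdʊ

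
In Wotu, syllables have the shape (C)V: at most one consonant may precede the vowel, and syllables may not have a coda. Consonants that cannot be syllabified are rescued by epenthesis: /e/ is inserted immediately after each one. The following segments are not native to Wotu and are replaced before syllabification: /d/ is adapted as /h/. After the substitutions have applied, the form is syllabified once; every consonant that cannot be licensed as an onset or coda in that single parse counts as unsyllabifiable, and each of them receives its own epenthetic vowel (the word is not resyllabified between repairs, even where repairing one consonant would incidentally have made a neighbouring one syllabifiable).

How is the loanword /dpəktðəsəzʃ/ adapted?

hepəketeðəsəzeʃe

Substitution: /d/ → /h/, giving /hpəktðəsəzʃ/.
Under (C)V, the unsyllabifiable consonants are /h/, /k/, /t/, /z/, /ʃ/ (no codas are permitted; onsets are limited to one consonant).
Epenthesis after each stranded consonant: /h/ → /he/, /k/ → /ke/, /t/ → /te/, /z/ → /ze/, /ʃ/ → /ʃe/.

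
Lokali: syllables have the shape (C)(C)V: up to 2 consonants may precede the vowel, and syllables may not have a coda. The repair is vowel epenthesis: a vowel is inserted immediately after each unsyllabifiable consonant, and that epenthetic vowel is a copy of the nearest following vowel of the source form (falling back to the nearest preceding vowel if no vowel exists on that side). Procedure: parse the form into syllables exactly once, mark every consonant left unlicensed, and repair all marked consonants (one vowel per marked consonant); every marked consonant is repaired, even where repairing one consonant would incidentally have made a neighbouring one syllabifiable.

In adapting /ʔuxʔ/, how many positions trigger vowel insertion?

2

The unsyllabifiable consonants are /x/, /ʔ/; each receives one epenthetic vowel.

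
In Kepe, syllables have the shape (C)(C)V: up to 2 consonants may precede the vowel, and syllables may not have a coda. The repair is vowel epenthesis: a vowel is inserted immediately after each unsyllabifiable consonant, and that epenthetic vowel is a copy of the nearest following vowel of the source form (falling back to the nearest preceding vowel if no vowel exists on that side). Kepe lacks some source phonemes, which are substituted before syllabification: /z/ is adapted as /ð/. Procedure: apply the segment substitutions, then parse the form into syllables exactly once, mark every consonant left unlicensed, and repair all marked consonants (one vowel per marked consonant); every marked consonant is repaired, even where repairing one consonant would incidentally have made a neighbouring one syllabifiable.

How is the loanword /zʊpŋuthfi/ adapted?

ðʊpŋutihfi

Substitution: /z/ → /ð/, giving /ðʊpŋuthfi/.
Syllabifying with onset maximization leaves /t/ stranded (no codas are permitted; onsets may contain at most 2 consonants).
Inserting the epenthetic vowel yields /t/ → /ti/.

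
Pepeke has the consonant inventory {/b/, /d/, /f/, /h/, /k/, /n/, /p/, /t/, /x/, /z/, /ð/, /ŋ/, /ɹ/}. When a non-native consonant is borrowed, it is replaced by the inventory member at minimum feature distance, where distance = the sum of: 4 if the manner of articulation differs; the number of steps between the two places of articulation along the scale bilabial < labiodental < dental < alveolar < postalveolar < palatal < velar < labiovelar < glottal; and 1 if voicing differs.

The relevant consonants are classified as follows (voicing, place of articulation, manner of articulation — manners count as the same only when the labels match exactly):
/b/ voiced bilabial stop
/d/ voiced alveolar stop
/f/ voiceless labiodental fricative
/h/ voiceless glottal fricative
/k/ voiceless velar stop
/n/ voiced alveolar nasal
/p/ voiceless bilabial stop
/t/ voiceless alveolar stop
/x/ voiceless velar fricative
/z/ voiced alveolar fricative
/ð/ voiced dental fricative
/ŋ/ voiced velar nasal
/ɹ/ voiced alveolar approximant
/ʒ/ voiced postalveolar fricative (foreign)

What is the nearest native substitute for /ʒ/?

z

/z/ is closest: same manner (fricative), place distance 1 (postalveolar→alveolar), same voicing; total 1. Next closest is /ð/ at distance 2.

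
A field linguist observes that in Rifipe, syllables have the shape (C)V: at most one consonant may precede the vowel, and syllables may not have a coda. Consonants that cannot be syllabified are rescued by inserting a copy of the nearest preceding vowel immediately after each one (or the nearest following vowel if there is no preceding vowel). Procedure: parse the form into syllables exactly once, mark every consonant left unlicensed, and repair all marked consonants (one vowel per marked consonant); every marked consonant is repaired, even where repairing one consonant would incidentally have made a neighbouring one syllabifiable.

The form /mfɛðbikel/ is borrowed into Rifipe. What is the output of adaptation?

mɛfɛðɛbikele

Syllabifying with onset maximization leaves /m/, /ð/, /l/ stranded (no codas are permitted; onsets are limited to one consonant).
Epenthesis after each stranded consonant: /m/ → /mɛ/, /ð/ → /ðɛ/, /l/ → /le/.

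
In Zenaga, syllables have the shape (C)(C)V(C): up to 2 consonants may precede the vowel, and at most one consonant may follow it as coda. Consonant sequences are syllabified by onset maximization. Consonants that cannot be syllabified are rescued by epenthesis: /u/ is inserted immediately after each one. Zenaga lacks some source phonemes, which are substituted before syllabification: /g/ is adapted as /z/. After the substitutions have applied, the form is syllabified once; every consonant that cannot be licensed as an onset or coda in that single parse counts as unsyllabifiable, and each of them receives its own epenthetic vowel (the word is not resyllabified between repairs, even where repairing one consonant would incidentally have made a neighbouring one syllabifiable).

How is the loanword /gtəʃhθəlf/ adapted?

Substitution: /g/ → /z/, giving /ztəʃhθəlf/.
Syllabifying with onset maximization leaves /f/ stranded (at most one coda consonant is licensed; onsets may contain at most 2 consonants).
Inserting the epenthetic vowel yields /f/ → /fu/.

ztəʃhθəlfu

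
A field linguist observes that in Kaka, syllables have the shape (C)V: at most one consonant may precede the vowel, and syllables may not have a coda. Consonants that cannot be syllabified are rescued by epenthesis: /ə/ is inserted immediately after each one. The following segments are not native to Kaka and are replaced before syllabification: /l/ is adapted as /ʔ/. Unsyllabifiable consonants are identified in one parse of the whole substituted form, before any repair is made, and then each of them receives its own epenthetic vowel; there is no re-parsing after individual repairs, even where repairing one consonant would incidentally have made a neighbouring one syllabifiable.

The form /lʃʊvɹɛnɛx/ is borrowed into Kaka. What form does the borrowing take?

Substitution: /l/ → /ʔ/, giving /ʔʃʊvɹɛnɛx/.
Under (C)V, the unsyllabifiable consonants are /ʔ/, /v/, /x/ (no codas are permitted; onsets are limited to one consonant).
Epenthesis after each stranded consonant: /ʔ/ → /ʔə/, /v/ → /və/, /x/ → /xə/.

ʔəʃʊvəɹɛnɛxə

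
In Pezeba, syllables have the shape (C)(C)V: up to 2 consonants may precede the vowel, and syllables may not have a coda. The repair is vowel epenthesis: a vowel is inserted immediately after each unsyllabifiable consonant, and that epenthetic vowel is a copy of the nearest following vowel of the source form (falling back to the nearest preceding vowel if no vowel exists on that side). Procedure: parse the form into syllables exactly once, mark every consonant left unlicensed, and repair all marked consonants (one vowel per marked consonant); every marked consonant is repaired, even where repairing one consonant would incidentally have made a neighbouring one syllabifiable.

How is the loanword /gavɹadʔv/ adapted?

gavɹadaʔava

Syllabifying with onset maximization leaves /d/, /ʔ/, /v/ stranded (no codas are permitted; onsets may contain at most 2 consonants).
Each unlicensed consonant becomes the onset of a new syllable: /d/ → /da/, /ʔ/ → /ʔa/, /v/ → /va/.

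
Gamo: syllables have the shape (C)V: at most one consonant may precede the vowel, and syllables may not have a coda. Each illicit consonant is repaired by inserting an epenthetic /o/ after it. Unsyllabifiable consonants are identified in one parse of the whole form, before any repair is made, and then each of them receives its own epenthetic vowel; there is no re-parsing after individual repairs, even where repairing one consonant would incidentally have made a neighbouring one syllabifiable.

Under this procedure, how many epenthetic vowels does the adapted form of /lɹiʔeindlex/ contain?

The unsyllabifiable consonants are /l/, /n/, /d/, /x/; each receives one epenthetic vowel.

4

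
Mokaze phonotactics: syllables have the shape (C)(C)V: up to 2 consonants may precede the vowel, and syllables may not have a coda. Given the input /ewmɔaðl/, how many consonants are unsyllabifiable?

The consonants /ð/, /l/ cannot be parsed into a legal (C)(C)V syllable (no codas are permitted; onsets may contain at most 2 consonants).

2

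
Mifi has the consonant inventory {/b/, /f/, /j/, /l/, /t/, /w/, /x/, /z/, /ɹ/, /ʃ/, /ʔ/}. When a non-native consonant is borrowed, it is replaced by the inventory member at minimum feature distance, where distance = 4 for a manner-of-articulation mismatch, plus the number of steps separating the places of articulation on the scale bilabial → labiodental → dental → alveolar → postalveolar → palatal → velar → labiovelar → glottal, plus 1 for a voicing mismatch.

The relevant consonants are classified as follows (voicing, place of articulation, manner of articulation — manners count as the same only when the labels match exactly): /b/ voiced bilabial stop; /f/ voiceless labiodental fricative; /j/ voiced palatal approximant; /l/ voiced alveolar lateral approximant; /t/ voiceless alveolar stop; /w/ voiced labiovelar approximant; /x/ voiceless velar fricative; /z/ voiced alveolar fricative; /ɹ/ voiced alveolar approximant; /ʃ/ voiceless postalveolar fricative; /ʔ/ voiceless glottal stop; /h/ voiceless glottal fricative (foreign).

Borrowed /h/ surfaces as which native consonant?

/x/ is closest: same manner (fricative), place distance 2 (glottal→velar), same voicing; total 2. Next closest is /ʃ/ at distance 4.

x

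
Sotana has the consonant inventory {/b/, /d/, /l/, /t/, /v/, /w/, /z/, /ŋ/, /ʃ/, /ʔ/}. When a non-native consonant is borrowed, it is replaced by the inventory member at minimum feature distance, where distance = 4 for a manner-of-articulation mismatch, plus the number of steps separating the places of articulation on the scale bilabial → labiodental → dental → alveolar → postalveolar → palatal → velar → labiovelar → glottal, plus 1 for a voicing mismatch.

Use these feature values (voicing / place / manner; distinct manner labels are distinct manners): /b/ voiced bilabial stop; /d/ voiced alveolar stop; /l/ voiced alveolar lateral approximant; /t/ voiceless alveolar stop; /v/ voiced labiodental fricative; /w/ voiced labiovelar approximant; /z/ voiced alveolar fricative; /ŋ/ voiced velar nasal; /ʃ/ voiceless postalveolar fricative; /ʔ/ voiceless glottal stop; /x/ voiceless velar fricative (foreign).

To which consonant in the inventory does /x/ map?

/ʃ/ is closest: same manner (fricative), place distance 2 (velar→postalveolar), same voicing; total 2. Next closest is /z/ at distance 4.

ʃ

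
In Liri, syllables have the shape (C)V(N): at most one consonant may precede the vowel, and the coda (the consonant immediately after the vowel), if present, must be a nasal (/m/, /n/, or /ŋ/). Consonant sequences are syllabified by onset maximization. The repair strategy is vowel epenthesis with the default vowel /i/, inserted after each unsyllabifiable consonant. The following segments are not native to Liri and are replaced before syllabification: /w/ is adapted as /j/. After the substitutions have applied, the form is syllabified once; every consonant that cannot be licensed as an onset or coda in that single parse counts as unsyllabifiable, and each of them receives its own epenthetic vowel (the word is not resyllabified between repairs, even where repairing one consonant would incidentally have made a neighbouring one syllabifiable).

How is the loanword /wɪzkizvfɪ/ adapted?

Substitution: /w/ → /j/, giving /jɪzkizvfɪ/.
The consonants /z/, /z/, /v/ cannot be parsed into a legal (C)V(N) syllable (only a nasal (/m/, /n/, or /ŋ/) is licensed in coda position; onsets are limited to one consonant).
Each unlicensed consonant becomes the onset of a new syllable: /z/ → /zi/, /z/ → /zi/, /v/ → /vi/.

jɪzikizivifɪ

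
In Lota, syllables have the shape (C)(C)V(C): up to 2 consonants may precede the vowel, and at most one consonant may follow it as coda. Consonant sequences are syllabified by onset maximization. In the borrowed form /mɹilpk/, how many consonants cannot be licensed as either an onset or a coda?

2

The consonants /p/, /k/ cannot be parsed into a legal (C)(C)V(C) syllable (at most one coda consonant is licensed; onsets may contain at most 2 consonants).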